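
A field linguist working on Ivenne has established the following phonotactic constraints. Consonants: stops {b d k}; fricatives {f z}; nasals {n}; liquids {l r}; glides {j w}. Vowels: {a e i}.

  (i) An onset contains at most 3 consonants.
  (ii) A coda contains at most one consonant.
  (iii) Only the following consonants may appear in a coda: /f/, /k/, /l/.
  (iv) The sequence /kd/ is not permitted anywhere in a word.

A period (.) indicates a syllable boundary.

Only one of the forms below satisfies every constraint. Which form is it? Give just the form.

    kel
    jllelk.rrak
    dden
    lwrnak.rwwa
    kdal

kel

kel — σ1 onset /k/, coda /l/ ok → phonotactically legal
jllelk.rrak — violates constraint (ii): syllable 1 coda /lk/ has 2 consonants (> 1) → phonotactically illegal
dden — violates constraint (iii): syllable 1 coda contains /n/, which is not a licensed coda consonant → phonotactically illegal
lwrnak.rwwa — violates constraint (i): syllable 1 onset /lwrn/ has 4 consonants (> 3) → phonotactically illegal
kdal — violates constraint (iv): contains banned sequence /kd/ → phonotactically illegal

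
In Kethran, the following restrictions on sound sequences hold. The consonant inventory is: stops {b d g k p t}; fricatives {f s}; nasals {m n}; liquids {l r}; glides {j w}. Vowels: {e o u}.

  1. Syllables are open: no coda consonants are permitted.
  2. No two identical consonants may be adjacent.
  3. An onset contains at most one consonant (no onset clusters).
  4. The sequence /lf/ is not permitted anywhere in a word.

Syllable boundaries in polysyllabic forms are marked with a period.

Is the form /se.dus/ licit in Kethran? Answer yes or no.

/se.dus/ — violates constraint 1: syllable 2 coda /s/ has 1 consonant (> 0) → illicit

no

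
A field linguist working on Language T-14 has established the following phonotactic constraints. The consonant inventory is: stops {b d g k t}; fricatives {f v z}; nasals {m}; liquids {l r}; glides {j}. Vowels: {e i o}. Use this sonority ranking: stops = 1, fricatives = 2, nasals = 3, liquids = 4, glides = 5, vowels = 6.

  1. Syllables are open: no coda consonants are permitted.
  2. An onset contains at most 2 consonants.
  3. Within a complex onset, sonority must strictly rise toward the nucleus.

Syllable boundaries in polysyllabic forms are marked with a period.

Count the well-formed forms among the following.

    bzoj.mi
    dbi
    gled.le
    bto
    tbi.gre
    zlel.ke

bzoj.mi — violates constraint 1: syllable 1 coda /j/ has 1 consonant (> 0) → ill-formed
dbi — violates constraint 3: syllable 1 onset /db/: /d/ (stop, 1) → /b/ (stop, 1) does not rise → ill-formed
gled.le — violates constraint 1: syllable 1 coda /d/ has 1 consonant (> 0) → ill-formed
bto — violates constraint 3: syllable 1 onset /bt/: /b/ (stop, 1) → /t/ (stop, 1) does not rise → ill-formed
tbi.gre — violates constraint 3: syllable 1 onset /tb/: /t/ (stop, 1) → /b/ (stop, 1) does not rise → ill-formed
zlel.ke — violates constraint 1: syllable 1 coda /l/ has 1 consonant (> 0) → ill-formed
No form is well-formed → 0.

0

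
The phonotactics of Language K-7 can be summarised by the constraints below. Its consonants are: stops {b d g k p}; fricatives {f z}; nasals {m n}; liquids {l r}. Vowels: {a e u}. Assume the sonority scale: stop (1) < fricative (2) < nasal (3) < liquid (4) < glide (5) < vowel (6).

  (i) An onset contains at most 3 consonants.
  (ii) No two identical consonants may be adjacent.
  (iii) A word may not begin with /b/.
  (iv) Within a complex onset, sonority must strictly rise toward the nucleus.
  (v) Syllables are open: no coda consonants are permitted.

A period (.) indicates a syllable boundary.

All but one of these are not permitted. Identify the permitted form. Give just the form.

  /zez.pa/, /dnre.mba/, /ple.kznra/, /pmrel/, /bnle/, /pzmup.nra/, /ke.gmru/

/ke.gmru/

/zez.pa/ — violates constraint (v): syllable 1 coda /z/ has 1 consonant (> 0) → not permitted
/dnre.mba/ — violates constraint (iv): syllable 2 onset /mb/: /m/ (nasal, 3) → /b/ (stop, 1) does not rise → not permitted
/ple.kznra/ — violates constraint (i): syllable 2 onset /kznr/ has 4 consonants (> 3) → not permitted
/pmrel/ — violates constraint (v): syllable 1 coda /l/ has 1 consonant (> 0) → not permitted
/bnle/ — violates constraint (iii): word begins with /b/ → not permitted
/pzmup.nra/ — violates constraint (v): syllable 1 coda /p/ has 1 consonant (> 0) → not permitted
/ke.gmru/ — σ1 onset /k/, coda /∅/ ok; σ2 onset /gmr/ (1→3→4 rises), coda /∅/ ok → permitted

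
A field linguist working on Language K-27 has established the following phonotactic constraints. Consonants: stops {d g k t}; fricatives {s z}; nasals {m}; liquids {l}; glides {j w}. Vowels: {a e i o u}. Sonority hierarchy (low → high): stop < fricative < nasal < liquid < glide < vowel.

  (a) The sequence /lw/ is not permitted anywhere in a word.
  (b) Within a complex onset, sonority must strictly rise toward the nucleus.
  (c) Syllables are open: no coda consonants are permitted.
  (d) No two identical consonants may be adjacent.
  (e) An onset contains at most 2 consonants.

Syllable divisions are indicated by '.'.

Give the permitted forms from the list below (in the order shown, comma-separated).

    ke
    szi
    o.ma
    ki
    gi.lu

ke, o.ma, ki, gi.lu

ke — σ1 onset /k/, coda /∅/ ok → permitted
szi — violates constraint (b): syllable 1 onset /sz/: /s/ (fricative, 2) → /z/ (fricative, 2) does not rise → not permitted
o.ma — σ1 onset /∅/, coda /∅/ ok; σ2 onset /m/, coda /∅/ ok → permitted
ki — σ1 onset /k/, coda /∅/ ok → permitted
gi.lu — σ1 onset /g/, coda /∅/ ok; σ2 onset /l/, coda /∅/ ok → permitted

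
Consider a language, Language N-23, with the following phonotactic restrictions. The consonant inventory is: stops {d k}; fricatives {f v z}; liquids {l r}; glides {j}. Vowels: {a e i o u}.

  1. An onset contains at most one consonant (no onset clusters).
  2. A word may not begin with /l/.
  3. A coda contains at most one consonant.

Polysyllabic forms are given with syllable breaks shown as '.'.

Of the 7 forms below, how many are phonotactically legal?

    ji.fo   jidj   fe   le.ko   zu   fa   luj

4

ji.fo — σ1 onset /j/, coda /∅/ ok; σ2 onset /f/, coda /∅/ ok → phonotactically legal
jidj — violates constraint 3: syllable 1 coda /dj/ has 2 consonants (> 1) → phonotactically illegal
fe — σ1 onset /f/, coda /∅/ ok → phonotactically legal
le.ko — violates constraint 2: word begins with /l/ → phonotactically illegal
zu — σ1 onset /z/, coda /∅/ ok → phonotactically legal
fa — σ1 onset /f/, coda /∅/ ok → phonotactically legal
luj — violates constraint 2: word begins with /l/ → phonotactically illegal
Phonotactically legal: ji.fo, fe, zu, fa → 4.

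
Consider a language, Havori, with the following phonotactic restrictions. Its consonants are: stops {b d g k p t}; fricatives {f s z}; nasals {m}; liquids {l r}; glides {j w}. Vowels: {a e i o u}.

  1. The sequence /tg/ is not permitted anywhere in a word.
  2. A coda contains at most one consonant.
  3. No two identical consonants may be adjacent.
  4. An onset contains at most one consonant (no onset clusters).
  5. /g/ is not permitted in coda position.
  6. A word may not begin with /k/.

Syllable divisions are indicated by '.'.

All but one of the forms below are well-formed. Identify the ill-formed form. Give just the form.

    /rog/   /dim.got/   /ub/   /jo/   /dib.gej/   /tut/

/rog/

/rog/ — violates constraint 5: syllable 1 coda contains /g/ → ill-formed
/dim.got/ — σ1 onset /d/, coda /m/ ok; σ2 onset /g/, coda /t/ ok → well-formed
/ub/ — σ1 onset /∅/, coda /b/ ok → well-formed
/jo/ — σ1 onset /j/, coda /∅/ ok → well-formed
/dib.gej/ — σ1 onset /d/, coda /b/ ok; σ2 onset /g/, coda /j/ ok → well-formed
/tut/ — σ1 onset /t/, coda /t/ ok → well-formed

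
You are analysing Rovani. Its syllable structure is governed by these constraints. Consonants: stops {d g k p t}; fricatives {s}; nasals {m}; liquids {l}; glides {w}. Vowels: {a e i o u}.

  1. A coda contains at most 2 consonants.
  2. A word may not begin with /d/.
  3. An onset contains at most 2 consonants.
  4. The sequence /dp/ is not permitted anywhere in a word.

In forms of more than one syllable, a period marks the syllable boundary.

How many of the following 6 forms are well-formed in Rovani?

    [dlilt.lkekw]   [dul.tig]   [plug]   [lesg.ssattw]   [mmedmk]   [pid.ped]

[dlilt.lkekw] — violates constraint 2: word begins with /d/ → ill-formed
[dul.tig] — violates constraint 2: word begins with /d/ → ill-formed
[plug] — σ1 onset /pl/ (2C), coda /g/ ok → well-formed
[lesg.ssattw] — violates constraint 1: syllable 2 coda /ttw/ has 3 consonants (> 2) → ill-formed
[mmedmk] — violates constraint 1: syllable 1 coda /dmk/ has 3 consonants (> 2) → ill-formed
[pid.ped] — violates constraint 4: contains banned sequence /dp/ → ill-formed
Well-formed: [plug] → 1.

1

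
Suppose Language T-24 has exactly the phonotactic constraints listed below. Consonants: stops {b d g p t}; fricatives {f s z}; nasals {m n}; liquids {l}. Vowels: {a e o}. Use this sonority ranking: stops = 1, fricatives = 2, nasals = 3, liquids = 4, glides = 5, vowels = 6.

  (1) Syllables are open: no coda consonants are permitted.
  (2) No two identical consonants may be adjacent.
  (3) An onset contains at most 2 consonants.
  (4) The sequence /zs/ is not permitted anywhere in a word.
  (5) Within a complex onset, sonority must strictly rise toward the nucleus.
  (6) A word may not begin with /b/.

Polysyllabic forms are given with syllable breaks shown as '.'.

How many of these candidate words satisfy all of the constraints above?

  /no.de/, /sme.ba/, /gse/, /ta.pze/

4

/no.de/ — σ1 onset /n/, coda /∅/ ok; σ2 onset /d/, coda /∅/ ok → licit
/sme.ba/ — σ1 onset /sm/ (2→3 rises), coda /∅/ ok; σ2 onset /b/, coda /∅/ ok → licit
/gse/ — σ1 onset /gs/ (1→2 rises), coda /∅/ ok → licit
/ta.pze/ — σ1 onset /t/, coda /∅/ ok; σ2 onset /pz/ (1→2 rises), coda /∅/ ok → licit
Licit: /no.de/, /sme.ba/, /gse/, /ta.pze/ → 4.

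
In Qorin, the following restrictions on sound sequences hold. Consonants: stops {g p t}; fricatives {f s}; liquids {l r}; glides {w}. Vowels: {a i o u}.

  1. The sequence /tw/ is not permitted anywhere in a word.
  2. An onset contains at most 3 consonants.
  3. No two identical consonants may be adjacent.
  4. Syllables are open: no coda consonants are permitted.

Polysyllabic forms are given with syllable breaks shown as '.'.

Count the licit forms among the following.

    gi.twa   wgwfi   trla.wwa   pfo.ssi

gi.twa — violates constraint 1: contains banned sequence /tw/ → illicit
wgwfi — violates constraint 2: syllable 1 onset /wgwf/ has 4 consonants (> 3) → illicit
trla.wwa — violates constraint 3: adjacent identical consonants /ww/ → illicit
pfo.ssi — violates constraint 3: adjacent identical consonants /ss/ → illicit
No form is licit → 0.

0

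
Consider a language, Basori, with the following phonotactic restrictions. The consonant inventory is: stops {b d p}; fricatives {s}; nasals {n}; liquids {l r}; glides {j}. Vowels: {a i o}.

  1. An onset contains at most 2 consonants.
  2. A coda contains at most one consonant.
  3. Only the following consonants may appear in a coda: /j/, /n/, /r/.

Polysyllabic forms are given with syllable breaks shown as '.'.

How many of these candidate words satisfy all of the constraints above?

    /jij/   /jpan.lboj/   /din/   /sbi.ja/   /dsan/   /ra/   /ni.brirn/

/jij/ — σ1 onset /j/, coda /j/ ok → well-formed
/jpan.lboj/ — σ1 onset /jp/ (2C), coda /n/ ok; σ2 onset /lb/ (2C), coda /j/ ok → well-formed
/din/ — σ1 onset /d/, coda /n/ ok → well-formed
/sbi.ja/ — σ1 onset /sb/ (2C), coda /∅/ ok; σ2 onset /j/, coda /∅/ ok → well-formed
/dsan/ — σ1 onset /ds/ (2C), coda /n/ ok → well-formed
/ra/ — σ1 onset /r/, coda /∅/ ok → well-formed
/ni.brirn/ — violates constraint 2: syllable 2 coda /rn/ has 2 consonants (> 1) → ill-formed
Well-formed: /jij/, /jpan.lboj/, /din/, /sbi.ja/, /dsan/, /ra/ → 6.

6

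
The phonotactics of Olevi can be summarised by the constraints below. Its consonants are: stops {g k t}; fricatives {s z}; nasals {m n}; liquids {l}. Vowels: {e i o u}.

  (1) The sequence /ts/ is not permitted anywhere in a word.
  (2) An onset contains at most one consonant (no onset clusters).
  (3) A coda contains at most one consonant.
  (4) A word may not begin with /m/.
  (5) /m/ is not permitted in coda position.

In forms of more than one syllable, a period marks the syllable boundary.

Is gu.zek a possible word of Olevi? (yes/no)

yes

gu.zek — σ1 onset /g/, coda /∅/ ok; σ2 onset /z/, coda /k/ ok → permitted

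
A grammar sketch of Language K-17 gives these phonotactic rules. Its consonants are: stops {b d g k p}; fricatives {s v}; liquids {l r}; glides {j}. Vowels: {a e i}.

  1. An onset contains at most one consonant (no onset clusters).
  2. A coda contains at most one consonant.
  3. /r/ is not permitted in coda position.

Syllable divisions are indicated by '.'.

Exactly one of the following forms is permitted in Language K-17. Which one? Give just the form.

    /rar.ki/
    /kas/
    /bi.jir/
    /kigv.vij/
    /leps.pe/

/kas/

/rar.ki/ — violates constraint 3: syllable 1 coda contains /r/ → not permitted
/kas/ — σ1 onset /k/, coda /s/ ok → permitted
/bi.jir/ — violates constraint 3: syllable 2 coda contains /r/ → not permitted
/kigv.vij/ — violates constraint 2: syllable 1 coda /gv/ has 2 consonants (> 1) → not permitted
/leps.pe/ — violates constraint 2: syllable 1 coda /ps/ has 2 consonants (> 1) → not permitted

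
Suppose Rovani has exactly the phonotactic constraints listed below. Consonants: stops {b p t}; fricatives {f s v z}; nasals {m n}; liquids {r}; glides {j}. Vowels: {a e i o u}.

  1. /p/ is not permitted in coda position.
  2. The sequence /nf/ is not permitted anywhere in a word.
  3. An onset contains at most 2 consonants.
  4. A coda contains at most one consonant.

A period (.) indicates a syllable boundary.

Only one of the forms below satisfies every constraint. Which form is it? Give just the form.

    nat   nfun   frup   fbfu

nat — σ1 onset /n/, coda /t/ ok → permitted
nfun — violates constraint 2: contains banned sequence /nf/ → not permitted
frup — violates constraint 1: syllable 1 coda contains /p/ → not permitted
fbfu — violates constraint 3: syllable 1 onset /fbf/ has 3 consonants (> 2) → not permitted

nat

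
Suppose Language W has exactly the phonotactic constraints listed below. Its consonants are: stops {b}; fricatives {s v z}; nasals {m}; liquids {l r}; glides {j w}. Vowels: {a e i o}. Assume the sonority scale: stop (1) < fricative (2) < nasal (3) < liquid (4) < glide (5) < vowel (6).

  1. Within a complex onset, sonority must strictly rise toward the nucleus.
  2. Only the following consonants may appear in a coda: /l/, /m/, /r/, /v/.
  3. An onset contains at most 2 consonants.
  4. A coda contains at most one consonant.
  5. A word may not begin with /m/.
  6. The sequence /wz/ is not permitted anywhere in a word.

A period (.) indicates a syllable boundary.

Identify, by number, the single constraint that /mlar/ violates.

5

/mlar/: word begins with /m/.
This is a violation of constraint 5: "A word may not begin with /m/."
The remaining constraints (1, 2, 3, 4, 6) are satisfied.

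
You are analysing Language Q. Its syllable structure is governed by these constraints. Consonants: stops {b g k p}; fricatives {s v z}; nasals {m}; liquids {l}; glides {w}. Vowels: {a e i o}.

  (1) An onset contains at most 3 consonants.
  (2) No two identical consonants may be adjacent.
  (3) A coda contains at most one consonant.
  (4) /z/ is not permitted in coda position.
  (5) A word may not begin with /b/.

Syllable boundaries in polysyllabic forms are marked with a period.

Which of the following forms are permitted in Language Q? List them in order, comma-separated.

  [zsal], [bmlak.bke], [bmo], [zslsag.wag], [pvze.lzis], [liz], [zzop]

[zsal], [pvze.lzis]

[zsal] — σ1 onset /zs/ (2C), coda /l/ ok → permitted
[bmlak.bke] — violates constraint 5: word begins with /b/ → not permitted
[bmo] — violates constraint 5: word begins with /b/ → not permitted
[zslsag.wag] — violates constraint 1: syllable 1 onset /zsls/ has 4 consonants (> 3) → not permitted
[pvze.lzis] — σ1 onset /pvz/ (3C), coda /∅/ ok; σ2 onset /lz/ (2C), coda /s/ ok → permitted
[liz] — violates constraint 4: syllable 1 coda contains /z/ → not permitted
[zzop] — violates constraint 2: adjacent identical consonants /zz/ → not permitted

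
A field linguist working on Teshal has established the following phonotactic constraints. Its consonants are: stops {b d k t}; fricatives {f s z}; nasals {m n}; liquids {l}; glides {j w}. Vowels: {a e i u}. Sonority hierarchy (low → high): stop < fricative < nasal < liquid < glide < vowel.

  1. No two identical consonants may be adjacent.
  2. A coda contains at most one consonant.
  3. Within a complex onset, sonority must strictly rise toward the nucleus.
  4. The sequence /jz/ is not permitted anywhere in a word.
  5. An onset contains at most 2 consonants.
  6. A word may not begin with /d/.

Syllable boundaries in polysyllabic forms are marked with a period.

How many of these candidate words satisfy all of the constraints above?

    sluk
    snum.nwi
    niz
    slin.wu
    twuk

5

sluk — σ1 onset /sl/ (2→4 rises), coda /k/ ok → licit
snum.nwi — σ1 onset /sn/ (2→3 rises), coda /m/ ok; σ2 onset /nw/ (3→5 rises), coda /∅/ ok → licit
niz — σ1 onset /n/, coda /z/ ok → licit
slin.wu — σ1 onset /sl/ (2→4 rises), coda /n/ ok; σ2 onset /w/, coda /∅/ ok → licit
twuk — σ1 onset /tw/ (1→5 rises), coda /k/ ok → licit
Licit: sluk, snum.nwi, niz, slin.wu, twuk → 5.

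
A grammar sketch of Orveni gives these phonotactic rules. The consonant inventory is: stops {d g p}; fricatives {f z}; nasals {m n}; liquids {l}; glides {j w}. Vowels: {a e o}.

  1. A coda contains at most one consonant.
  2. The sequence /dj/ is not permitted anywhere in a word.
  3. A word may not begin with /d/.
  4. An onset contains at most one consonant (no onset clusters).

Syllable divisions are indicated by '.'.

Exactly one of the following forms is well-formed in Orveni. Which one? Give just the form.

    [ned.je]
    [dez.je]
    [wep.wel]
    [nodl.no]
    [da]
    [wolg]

[ned.je] — violates constraint 2: contains banned sequence /dj/ → ill-formed
[dez.je] — violates constraint 3: word begins with /d/ → ill-formed
[wep.wel] — σ1 onset /w/, coda /p/ ok; σ2 onset /w/, coda /l/ ok → well-formed
[nodl.no] — violates constraint 1: syllable 1 coda /dl/ has 2 consonants (> 1) → ill-formed
[da] — violates constraint 3: word begins with /d/ → ill-formed
[wolg] — violates constraint 1: syllable 1 coda /lg/ has 2 consonants (> 1) → ill-formed

[wep.wel]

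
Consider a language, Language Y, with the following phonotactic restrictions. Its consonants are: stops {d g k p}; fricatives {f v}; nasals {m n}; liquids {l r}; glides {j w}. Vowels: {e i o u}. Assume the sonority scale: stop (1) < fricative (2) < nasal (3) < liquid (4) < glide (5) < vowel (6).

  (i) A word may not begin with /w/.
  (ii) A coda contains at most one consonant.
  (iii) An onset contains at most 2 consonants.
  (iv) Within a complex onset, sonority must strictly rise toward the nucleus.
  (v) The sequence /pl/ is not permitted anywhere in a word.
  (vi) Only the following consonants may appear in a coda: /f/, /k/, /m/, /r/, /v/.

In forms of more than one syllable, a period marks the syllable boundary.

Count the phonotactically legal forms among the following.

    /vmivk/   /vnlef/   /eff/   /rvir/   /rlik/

0

/vmivk/ — violates constraint (ii): syllable 1 coda /vk/ has 2 consonants (> 1) → phonotactically illegal
/vnlef/ — violates constraint (iii): syllable 1 onset /vnl/ has 3 consonants (> 2) → phonotactically illegal
/eff/ — violates constraint (ii): syllable 1 coda /ff/ has 2 consonants (> 1) → phonotactically illegal
/rvir/ — violates constraint (iv): syllable 1 onset /rv/: /r/ (liquid, 4) → /v/ (fricative, 2) does not rise → phonotactically illegal
/rlik/ — violates constraint (iv): syllable 1 onset /rl/: /r/ (liquid, 4) → /l/ (liquid, 4) does not rise → phonotactically illegal
No form is phonotactically legal → 0.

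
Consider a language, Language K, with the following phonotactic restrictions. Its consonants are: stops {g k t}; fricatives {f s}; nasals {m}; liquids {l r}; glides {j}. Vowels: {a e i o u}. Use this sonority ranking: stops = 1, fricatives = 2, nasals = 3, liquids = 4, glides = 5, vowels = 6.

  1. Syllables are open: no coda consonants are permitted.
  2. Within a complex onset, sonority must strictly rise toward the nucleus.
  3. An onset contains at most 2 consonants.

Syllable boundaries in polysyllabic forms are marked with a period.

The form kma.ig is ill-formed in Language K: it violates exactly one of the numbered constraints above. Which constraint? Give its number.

kma.ig: syllable 2 coda /g/ has 1 consonant (> 0).
This is a violation of constraint 1: "Syllables are open: no coda consonants are permitted."
The remaining constraints (2, 3) are satisfied.

1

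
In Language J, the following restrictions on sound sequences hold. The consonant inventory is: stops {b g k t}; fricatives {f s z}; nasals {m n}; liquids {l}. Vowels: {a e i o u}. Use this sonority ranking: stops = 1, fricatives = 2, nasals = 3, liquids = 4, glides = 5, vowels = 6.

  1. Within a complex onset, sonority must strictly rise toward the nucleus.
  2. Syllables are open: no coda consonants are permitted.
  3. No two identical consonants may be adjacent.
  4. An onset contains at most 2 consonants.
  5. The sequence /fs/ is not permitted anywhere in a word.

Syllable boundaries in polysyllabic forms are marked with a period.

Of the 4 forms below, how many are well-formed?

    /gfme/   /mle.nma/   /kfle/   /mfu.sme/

/gfme/ — violates constraint 4: syllable 1 onset /gfm/ has 3 consonants (> 2) → ill-formed
/mle.nma/ — violates constraint 1: syllable 2 onset /nm/: /n/ (nasal, 3) → /m/ (nasal, 3) does not rise → ill-formed
/kfle/ — violates constraint 4: syllable 1 onset /kfl/ has 3 consonants (> 2) → ill-formed
/mfu.sme/ — violates constraint 1: syllable 1 onset /mf/: /m/ (nasal, 3) → /f/ (fricative, 2) does not rise → ill-formed
No form is well-formed → 0.

0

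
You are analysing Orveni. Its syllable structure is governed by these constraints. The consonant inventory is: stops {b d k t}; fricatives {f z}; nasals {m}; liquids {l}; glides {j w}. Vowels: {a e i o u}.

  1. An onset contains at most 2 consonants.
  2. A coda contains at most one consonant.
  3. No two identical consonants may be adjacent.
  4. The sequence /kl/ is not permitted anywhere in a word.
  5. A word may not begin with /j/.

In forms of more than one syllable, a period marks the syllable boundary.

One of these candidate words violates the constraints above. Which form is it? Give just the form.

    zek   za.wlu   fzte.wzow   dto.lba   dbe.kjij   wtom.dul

zek — σ1 onset /z/, coda /k/ ok → licit
za.wlu — σ1 onset /z/, coda /∅/ ok; σ2 onset /wl/ (2C), coda /∅/ ok → licit
fzte.wzow — violates constraint 1: syllable 1 onset /fzt/ has 3 consonants (> 2) → illicit
dto.lba — σ1 onset /dt/ (2C), coda /∅/ ok; σ2 onset /lb/ (2C), coda /∅/ ok → licit
dbe.kjij — σ1 onset /db/ (2C), coda /∅/ ok; σ2 onset /kj/ (2C), coda /j/ ok → licit
wtom.dul — σ1 onset /wt/ (2C), coda /m/ ok; σ2 onset /d/, coda /l/ ok → licit

fzte.wzow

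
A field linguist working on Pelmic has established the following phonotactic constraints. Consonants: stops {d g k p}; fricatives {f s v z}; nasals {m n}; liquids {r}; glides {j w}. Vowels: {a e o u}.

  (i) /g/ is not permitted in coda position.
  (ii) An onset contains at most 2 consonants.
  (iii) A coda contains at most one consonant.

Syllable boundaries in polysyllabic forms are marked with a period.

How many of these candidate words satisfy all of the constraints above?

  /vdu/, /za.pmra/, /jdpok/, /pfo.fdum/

/vdu/ — σ1 onset /vd/ (2C), coda /∅/ ok → licit
/za.pmra/ — violates constraint (ii): syllable 2 onset /pmr/ has 3 consonants (> 2) → illicit
/jdpok/ — violates constraint (ii): syllable 1 onset /jdp/ has 3 consonants (> 2) → illicit
/pfo.fdum/ — σ1 onset /pf/ (2C), coda /∅/ ok; σ2 onset /fd/ (2C), coda /m/ ok → licit
Licit: /vdu/, /pfo.fdum/ → 2.

2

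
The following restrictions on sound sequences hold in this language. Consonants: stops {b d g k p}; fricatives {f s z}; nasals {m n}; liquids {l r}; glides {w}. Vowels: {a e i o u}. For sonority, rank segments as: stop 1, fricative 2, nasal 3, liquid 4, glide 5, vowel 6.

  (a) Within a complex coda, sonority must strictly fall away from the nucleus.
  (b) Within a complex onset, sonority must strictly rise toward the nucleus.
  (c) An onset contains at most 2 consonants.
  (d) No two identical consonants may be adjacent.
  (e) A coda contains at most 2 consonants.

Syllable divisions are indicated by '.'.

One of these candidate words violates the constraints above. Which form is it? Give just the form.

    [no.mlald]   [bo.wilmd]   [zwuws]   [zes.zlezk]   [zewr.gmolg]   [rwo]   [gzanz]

[bo.wilmd]

[no.mlald] — σ1 onset /n/, coda /∅/ ok; σ2 onset /ml/ (3→4 rises), coda /ld/ (4→1 falls) ok → well-formed
[bo.wilmd] — violates constraint (e): syllable 2 coda /lmd/ has 3 consonants (> 2) → ill-formed
[zwuws] — σ1 onset /zw/ (2→5 rises), coda /ws/ (5→2 falls) ok → well-formed
[zes.zlezk] — σ1 onset /z/, coda /s/ ok; σ2 onset /zl/ (2→4 rises), coda /zk/ (2→1 falls) ok → well-formed
[zewr.gmolg] — σ1 onset /z/, coda /wr/ (5→4 falls) ok; σ2 onset /gm/ (1→3 rises), coda /lg/ (4→1 falls) ok → well-formed
[rwo] — σ1 onset /rw/ (4→5 rises), coda /∅/ ok → well-formed
[gzanz] — σ1 onset /gz/ (1→2 rises), coda /nz/ (3→2 falls) ok → well-formed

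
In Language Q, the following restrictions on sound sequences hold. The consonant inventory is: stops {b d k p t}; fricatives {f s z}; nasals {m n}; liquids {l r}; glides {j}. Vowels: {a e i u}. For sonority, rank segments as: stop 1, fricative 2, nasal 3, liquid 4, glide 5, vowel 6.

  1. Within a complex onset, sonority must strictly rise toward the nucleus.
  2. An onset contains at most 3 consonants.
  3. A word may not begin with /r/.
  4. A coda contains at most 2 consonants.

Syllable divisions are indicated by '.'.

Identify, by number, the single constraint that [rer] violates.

3

[rer]: word begins with /r/.
This is a violation of constraint 3: "A word may not begin with /r/."
The remaining constraints (1, 2, 4) are satisfied.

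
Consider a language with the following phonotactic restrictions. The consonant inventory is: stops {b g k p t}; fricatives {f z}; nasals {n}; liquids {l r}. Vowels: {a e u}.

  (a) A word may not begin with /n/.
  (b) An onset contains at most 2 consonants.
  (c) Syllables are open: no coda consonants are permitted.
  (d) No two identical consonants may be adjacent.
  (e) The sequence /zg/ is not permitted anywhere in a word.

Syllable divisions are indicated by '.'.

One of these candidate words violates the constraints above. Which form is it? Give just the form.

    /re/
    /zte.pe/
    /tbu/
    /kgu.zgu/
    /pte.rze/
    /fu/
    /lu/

/kgu.zgu/

/re/ — σ1 onset /r/, coda /∅/ ok → licit
/zte.pe/ — σ1 onset /zt/ (2C), coda /∅/ ok; σ2 onset /p/, coda /∅/ ok → licit
/tbu/ — σ1 onset /tb/ (2C), coda /∅/ ok → licit
/kgu.zgu/ — violates constraint (e): contains banned sequence /zg/ → illicit
/pte.rze/ — σ1 onset /pt/ (2C), coda /∅/ ok; σ2 onset /rz/ (2C), coda /∅/ ok → licit
/fu/ — σ1 onset /f/, coda /∅/ ok → licit
/lu/ — σ1 onset /l/, coda /∅/ ok → licit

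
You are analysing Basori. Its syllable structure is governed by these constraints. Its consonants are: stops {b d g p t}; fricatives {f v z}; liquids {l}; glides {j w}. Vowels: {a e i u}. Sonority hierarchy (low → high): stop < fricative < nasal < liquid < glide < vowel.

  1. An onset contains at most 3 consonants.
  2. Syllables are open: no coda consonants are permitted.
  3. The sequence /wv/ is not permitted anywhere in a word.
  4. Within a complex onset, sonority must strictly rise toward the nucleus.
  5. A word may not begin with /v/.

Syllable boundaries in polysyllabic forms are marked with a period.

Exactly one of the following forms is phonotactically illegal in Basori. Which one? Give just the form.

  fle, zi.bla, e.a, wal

wal

fle — σ1 onset /fl/ (2→4 rises), coda /∅/ ok → phonotactically legal
zi.bla — σ1 onset /z/, coda /∅/ ok; σ2 onset /bl/ (1→4 rises), coda /∅/ ok → phonotactically legal
e.a — σ1 onset /∅/, coda /∅/ ok; σ2 onset /∅/, coda /∅/ ok → phonotactically legal
wal — violates constraint 2: syllable 1 coda /l/ has 1 consonant (> 0) → phonotactically illegal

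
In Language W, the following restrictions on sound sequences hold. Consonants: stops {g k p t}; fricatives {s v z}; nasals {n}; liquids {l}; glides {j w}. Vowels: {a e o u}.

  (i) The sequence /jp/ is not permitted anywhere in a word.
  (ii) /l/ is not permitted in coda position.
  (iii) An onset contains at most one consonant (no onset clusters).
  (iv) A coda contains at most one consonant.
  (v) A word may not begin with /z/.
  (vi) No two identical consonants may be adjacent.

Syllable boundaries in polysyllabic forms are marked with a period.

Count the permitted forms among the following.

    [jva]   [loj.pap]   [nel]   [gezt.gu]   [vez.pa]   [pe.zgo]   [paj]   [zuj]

[jva] — violates constraint (iii): syllable 1 onset /jv/ has 2 consonants (> 1) → not permitted
[loj.pap] — violates constraint (i): contains banned sequence /jp/ → not permitted
[nel] — violates constraint (ii): syllable 1 coda contains /l/ → not permitted
[gezt.gu] — violates constraint (iv): syllable 1 coda /zt/ has 2 consonants (> 1) → not permitted
[vez.pa] — σ1 onset /v/, coda /z/ ok; σ2 onset /p/, coda /∅/ ok → permitted
[pe.zgo] — violates constraint (iii): syllable 2 onset /zg/ has 2 consonants (> 1) → not permitted
[paj] — σ1 onset /p/, coda /j/ ok → permitted
[zuj] — violates constraint (v): word begins with /z/ → not permitted
Permitted: [vez.pa], [paj] → 2.

2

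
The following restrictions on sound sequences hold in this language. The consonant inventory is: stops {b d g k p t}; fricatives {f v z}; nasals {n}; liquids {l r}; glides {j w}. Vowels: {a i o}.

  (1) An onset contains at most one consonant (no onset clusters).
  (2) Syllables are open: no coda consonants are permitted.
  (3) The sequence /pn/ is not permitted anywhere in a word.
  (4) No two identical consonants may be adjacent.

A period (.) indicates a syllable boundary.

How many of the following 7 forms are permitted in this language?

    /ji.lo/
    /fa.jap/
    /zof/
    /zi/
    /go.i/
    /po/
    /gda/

4

/ji.lo/ — σ1 onset /j/, coda /∅/ ok; σ2 onset /l/, coda /∅/ ok → permitted
/fa.jap/ — violates constraint 2: syllable 2 coda /p/ has 1 consonant (> 0) → not permitted
/zof/ — violates constraint 2: syllable 1 coda /f/ has 1 consonant (> 0) → not permitted
/zi/ — σ1 onset /z/, coda /∅/ ok → permitted
/go.i/ — σ1 onset /g/, coda /∅/ ok; σ2 onset /∅/, coda /∅/ ok → permitted
/po/ — σ1 onset /p/, coda /∅/ ok → permitted
/gda/ — violates constraint 1: syllable 1 onset /gd/ has 2 consonants (> 1) → not permitted
Permitted: /ji.lo/, /zi/, /go.i/, /po/ → 4.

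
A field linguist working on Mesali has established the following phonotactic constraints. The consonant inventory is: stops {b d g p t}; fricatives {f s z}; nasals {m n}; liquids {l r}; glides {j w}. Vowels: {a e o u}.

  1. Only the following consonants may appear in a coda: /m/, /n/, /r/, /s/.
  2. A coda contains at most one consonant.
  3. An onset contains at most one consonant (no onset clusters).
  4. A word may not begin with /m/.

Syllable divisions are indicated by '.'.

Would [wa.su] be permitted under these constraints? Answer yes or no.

[wa.su] — σ1 onset /w/, coda /∅/ ok; σ2 onset /s/, coda /∅/ ok → permitted

yes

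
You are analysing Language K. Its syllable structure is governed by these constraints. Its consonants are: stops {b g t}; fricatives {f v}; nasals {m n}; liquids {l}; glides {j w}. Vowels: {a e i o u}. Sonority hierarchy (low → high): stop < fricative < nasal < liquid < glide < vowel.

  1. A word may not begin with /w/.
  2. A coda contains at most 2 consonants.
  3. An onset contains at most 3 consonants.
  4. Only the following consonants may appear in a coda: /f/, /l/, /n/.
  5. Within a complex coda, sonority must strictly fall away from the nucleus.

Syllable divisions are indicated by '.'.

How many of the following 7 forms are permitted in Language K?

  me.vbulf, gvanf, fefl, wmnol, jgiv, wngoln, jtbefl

me.vbulf — σ1 onset /m/, coda /∅/ ok; σ2 onset /vb/ (2C), coda /lf/ (4→2 falls) ok → permitted
gvanf — σ1 onset /gv/ (2C), coda /nf/ (3→2 falls) ok → permitted
fefl — violates constraint 5: syllable 1 coda /fl/: /f/ (fricative, 2) → /l/ (liquid, 4) does not fall → not permitted
wmnol — violates constraint 1: word begins with /w/ → not permitted
jgiv — violates constraint 4: syllable 1 coda contains /v/, which is not a licensed coda consonant → not permitted
wngoln — violates constraint 1: word begins with /w/ → not permitted
jtbefl — violates constraint 5: syllable 1 coda /fl/: /f/ (fricative, 2) → /l/ (liquid, 4) does not fall → not permitted
Permitted: me.vbulf, gvanf → 2.

2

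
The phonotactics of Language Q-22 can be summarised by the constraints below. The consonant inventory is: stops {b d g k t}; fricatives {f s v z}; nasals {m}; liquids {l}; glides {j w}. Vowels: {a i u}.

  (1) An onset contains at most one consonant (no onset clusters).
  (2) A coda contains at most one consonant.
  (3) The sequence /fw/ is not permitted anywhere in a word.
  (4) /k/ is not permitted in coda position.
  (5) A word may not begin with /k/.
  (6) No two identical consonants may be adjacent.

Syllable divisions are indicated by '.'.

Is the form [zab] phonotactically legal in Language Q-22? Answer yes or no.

[zab] — σ1 onset /z/, coda /b/ ok → phonotactically legal

yes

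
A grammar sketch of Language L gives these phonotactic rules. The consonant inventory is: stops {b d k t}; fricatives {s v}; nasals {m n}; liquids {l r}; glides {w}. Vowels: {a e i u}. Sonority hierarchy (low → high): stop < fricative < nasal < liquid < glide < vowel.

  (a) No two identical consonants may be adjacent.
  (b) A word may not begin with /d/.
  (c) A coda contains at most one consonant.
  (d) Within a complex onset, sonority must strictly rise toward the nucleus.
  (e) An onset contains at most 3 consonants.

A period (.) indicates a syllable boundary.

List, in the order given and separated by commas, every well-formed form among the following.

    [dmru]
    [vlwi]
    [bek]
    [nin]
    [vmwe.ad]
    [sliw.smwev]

[vlwi], [bek], [nin], [vmwe.ad], [sliw.smwev]

[dmru] — violates constraint (b): word begins with /d/ → ill-formed
[vlwi] — σ1 onset /vlw/ (2→4→5 rises), coda /∅/ ok → well-formed
[bek] — σ1 onset /b/, coda /k/ ok → well-formed
[nin] — σ1 onset /n/, coda /n/ ok → well-formed
[vmwe.ad] — σ1 onset /vmw/ (2→3→5 rises), coda /∅/ ok; σ2 onset /∅/, coda /d/ ok → well-formed
[sliw.smwev] — σ1 onset /sl/ (2→4 rises), coda /w/ ok; σ2 onset /smw/ (2→3→5 rises), coda /v/ ok → well-formed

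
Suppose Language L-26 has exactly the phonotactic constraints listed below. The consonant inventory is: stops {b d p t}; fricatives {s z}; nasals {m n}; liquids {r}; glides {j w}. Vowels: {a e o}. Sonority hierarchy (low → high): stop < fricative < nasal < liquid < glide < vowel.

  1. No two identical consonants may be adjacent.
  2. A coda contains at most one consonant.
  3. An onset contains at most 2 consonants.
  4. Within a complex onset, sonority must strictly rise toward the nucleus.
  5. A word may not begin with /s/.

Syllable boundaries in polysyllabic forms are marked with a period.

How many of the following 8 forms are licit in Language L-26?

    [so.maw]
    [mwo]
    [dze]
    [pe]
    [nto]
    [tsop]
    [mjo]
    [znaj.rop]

[so.maw] — violates constraint 5: word begins with /s/ → illicit
[mwo] — σ1 onset /mw/ (3→5 rises), coda /∅/ ok → licit
[dze] — σ1 onset /dz/ (1→2 rises), coda /∅/ ok → licit
[pe] — σ1 onset /p/, coda /∅/ ok → licit
[nto] — violates constraint 4: syllable 1 onset /nt/: /n/ (nasal, 3) → /t/ (stop, 1) does not rise → illicit
[tsop] — σ1 onset /ts/ (1→2 rises), coda /p/ ok → licit
[mjo] — σ1 onset /mj/ (3→5 rises), coda /∅/ ok → licit
[znaj.rop] — σ1 onset /zn/ (2→3 rises), coda /j/ ok; σ2 onset /r/, coda /p/ ok → licit
Licit: [mwo], [dze], [pe], [tsop], [mjo], [znaj.rop] → 6.

6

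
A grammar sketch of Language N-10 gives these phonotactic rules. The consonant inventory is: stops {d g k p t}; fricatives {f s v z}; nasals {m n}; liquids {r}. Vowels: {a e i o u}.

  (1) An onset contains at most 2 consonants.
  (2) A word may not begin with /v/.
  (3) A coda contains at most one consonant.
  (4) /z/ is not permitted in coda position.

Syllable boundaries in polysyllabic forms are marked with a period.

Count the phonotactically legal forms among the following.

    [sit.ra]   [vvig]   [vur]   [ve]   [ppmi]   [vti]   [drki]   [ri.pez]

[sit.ra] — σ1 onset /s/, coda /t/ ok; σ2 onset /r/, coda /∅/ ok → phonotactically legal
[vvig] — violates constraint 2: word begins with /v/ → phonotactically illegal
[vur] — violates constraint 2: word begins with /v/ → phonotactically illegal
[ve] — violates constraint 2: word begins with /v/ → phonotactically illegal
[ppmi] — violates constraint 1: syllable 1 onset /ppm/ has 3 consonants (> 2) → phonotactically illegal
[vti] — violates constraint 2: word begins with /v/ → phonotactically illegal
[drki] — violates constraint 1: syllable 1 onset /drk/ has 3 consonants (> 2) → phonotactically illegal
[ri.pez] — violates constraint 4: syllable 2 coda contains /z/ → phonotactically illegal
Phonotactically legal: [sit.ra] → 1.

1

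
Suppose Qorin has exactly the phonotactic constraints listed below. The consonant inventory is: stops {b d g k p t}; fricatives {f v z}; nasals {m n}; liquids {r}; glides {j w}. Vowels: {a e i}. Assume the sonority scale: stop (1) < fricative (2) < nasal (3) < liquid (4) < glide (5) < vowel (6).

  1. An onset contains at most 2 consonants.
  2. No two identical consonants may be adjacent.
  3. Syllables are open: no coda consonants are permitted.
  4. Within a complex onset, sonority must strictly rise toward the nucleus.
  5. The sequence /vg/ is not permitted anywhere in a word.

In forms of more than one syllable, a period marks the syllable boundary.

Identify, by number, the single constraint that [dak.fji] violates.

3

[dak.fji]: syllable 1 coda /k/ has 1 consonant (> 0).
This is a violation of constraint 3: "Syllables are open: no coda consonants are permitted."
The remaining constraints (1, 2, 4, 5) are satisfied.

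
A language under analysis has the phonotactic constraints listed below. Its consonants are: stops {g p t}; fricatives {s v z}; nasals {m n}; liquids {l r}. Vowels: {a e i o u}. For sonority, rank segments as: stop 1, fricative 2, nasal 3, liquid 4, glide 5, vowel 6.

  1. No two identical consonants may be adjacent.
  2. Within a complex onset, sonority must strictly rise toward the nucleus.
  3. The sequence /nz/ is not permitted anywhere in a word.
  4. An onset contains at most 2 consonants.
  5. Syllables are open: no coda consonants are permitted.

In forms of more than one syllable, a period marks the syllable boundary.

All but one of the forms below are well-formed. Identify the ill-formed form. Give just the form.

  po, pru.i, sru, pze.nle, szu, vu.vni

po — σ1 onset /p/, coda /∅/ ok → well-formed
pru.i — σ1 onset /pr/ (1→4 rises), coda /∅/ ok; σ2 onset /∅/, coda /∅/ ok → well-formed
sru — σ1 onset /sr/ (2→4 rises), coda /∅/ ok → well-formed
pze.nle — σ1 onset /pz/ (1→2 rises), coda /∅/ ok; σ2 onset /nl/ (3→4 rises), coda /∅/ ok → well-formed
szu — violates constraint 2: syllable 1 onset /sz/: /s/ (fricative, 2) → /z/ (fricative, 2) does not rise → ill-formed
vu.vni — σ1 onset /v/, coda /∅/ ok; σ2 onset /vn/ (2→3 rises), coda /∅/ ok → well-formed

szu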